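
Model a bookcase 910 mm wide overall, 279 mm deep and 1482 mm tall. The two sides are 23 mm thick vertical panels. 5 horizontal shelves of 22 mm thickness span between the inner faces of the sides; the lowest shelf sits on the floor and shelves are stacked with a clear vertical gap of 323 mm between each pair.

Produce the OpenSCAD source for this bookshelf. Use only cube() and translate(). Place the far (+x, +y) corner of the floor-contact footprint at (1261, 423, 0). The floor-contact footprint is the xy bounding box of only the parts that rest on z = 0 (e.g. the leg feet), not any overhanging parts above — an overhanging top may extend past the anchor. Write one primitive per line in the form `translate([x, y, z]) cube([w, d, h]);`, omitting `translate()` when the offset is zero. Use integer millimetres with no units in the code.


translate([351, 144, 0]) cube([23, 279, 1482]);
translate([1238, 144, 0]) cube([23, 279, 1482]);
translate([374, 144, 0]) cube([864, 279, 22]);
translate([374, 144, 345]) cube([864, 279, 22]);
translate([374, 144, 690]) cube([864, 279, 22]);
translate([374, 144, 1035]) cube([864, 279, 22]);
translate([374, 144, 1380]) cube([864, 279, 22]);


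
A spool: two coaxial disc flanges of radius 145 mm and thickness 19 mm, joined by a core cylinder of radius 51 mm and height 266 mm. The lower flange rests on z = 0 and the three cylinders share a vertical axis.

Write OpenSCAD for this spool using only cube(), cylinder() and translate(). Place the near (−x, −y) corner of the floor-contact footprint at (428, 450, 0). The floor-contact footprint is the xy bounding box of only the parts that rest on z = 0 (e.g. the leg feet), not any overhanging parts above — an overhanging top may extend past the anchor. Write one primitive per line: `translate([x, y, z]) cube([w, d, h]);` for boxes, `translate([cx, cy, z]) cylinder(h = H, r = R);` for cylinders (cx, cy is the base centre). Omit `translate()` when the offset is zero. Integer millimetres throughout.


translate([573, 595, 0]) cylinder(h = 19, r = 145);
translate([573, 595, 19]) cylinder(h = 266, r = 51);
translate([573, 595, 285]) cylinder(h = 19, r = 145);


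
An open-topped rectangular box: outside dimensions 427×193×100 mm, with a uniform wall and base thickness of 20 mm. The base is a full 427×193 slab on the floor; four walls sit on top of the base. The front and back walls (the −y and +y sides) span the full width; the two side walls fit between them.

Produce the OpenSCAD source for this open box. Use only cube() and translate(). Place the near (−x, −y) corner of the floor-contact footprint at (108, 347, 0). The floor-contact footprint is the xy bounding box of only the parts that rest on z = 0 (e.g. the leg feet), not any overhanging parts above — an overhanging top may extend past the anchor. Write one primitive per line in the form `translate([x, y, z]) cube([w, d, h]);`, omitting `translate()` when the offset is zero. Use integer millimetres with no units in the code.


translate([108, 347, 0]) cube([427, 193, 20]);
translate([108, 347, 20]) cube([427, 20, 80]);
translate([108, 520, 20]) cube([427, 20, 80]);
translate([108, 367, 20]) cube([20, 153, 80]);
translate([515, 367, 20]) cube([20, 153, 80]);


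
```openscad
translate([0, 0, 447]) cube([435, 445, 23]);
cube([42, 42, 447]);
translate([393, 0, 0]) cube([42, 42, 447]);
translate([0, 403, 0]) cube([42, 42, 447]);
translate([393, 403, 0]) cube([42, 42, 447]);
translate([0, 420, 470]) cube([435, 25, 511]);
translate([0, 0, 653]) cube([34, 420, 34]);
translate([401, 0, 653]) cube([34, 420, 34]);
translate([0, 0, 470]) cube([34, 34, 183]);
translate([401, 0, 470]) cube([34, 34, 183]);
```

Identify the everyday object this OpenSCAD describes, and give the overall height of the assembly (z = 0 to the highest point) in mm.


A chair. The overall height is 981 mm.

A slab on four corner posts with a tall panel at the back — a chair. The seat slab sits at z = 447 with thickness 23, and the 511 mm backrest starts at the seat top, so the overall height is 447 + 23 + 511 = 981 mm.


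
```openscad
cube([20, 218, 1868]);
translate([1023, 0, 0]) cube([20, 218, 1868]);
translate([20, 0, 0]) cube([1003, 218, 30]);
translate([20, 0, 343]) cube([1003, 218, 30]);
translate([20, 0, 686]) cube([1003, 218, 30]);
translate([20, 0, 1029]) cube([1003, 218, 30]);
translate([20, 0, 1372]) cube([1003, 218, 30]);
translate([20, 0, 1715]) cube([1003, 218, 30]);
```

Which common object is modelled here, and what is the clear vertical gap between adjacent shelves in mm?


A bookshelf. The clear shelf gap is 313 mm.

Two tall side panels with 6 horizontal boards between them — a bookshelf. The first two shelf undersides are at z = 0 and z = 343; with shelf thickness 30, the clear gap is 343 − 0 − 30 = 313 mm.


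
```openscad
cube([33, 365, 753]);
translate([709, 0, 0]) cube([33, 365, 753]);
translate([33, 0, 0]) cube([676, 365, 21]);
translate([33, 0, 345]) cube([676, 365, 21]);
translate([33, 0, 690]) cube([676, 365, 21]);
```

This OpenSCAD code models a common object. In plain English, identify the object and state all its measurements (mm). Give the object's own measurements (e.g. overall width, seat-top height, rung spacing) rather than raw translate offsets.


An open bookshelf. Two side panels, each 33 mm thick, 365 mm deep and 753 mm tall, stand 742 mm apart (outside-to-outside). Between them sit 3 shelves, each 21 mm thick and 365 mm deep, spanning the full gap between the sides. The bottom shelf rests on the floor (its underside at z = 0) and the clear gap between one shelf's top and the next shelf's underside is 324 mm.


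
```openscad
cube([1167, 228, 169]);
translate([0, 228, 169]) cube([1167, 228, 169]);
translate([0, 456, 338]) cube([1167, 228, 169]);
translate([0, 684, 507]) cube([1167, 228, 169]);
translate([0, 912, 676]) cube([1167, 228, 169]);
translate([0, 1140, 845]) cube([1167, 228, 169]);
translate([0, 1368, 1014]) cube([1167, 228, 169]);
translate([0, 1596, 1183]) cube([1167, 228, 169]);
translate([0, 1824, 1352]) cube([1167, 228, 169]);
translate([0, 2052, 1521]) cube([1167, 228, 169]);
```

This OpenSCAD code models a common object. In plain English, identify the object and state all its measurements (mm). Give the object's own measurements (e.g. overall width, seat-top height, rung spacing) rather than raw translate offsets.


A straight staircase of 10 solid steps. Each step is 1167 mm wide (x), 228 mm deep (y, the going) and 169 mm tall (the rise). The first step rests on the floor; each subsequent step sits one going further in +y and one rise higher in +z, directly behind and above the previous step with no overlap.


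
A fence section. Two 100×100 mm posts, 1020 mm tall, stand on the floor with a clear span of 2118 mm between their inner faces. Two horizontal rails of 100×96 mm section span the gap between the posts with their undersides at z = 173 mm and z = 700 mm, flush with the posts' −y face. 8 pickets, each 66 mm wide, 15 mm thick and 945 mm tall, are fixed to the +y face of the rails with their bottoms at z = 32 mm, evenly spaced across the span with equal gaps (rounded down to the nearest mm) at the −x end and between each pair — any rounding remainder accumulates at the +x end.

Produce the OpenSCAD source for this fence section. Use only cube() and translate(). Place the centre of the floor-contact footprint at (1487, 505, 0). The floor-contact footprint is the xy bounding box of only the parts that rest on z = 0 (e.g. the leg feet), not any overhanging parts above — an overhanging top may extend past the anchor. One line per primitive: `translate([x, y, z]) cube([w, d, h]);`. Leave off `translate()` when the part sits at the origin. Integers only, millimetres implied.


translate([328, 455, 0]) cube([100, 100, 1020]);
translate([2546, 455, 0]) cube([100, 100, 1020]);
translate([428, 455, 173]) cube([2118, 100, 96]);
translate([428, 455, 700]) cube([2118, 100, 96]);
translate([604, 555, 32]) cube([66, 15, 945]);
translate([846, 555, 32]) cube([66, 15, 945]);
translate([1088, 555, 32]) cube([66, 15, 945]);
translate([1330, 555, 32]) cube([66, 15, 945]);
translate([1572, 555, 32]) cube([66, 15, 945]);
translate([1814, 555, 32]) cube([66, 15, 945]);
translate([2056, 555, 32]) cube([66, 15, 945]);
translate([2298, 555, 32]) cube([66, 15, 945]);


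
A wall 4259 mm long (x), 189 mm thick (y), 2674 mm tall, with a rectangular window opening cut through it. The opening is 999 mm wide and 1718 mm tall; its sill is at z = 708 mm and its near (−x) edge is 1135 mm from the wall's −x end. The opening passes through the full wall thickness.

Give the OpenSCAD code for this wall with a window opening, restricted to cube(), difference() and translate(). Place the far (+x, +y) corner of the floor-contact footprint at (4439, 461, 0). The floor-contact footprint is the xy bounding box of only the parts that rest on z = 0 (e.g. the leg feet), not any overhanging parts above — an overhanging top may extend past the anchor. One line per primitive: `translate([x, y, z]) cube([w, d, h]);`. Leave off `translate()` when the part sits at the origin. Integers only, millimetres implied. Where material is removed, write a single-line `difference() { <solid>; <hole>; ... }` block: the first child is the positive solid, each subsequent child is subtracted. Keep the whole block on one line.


difference() { translate([180, 272, 0]) cube([4259, 189, 2674]); translate([1315, 272, 708]) cube([999, 189, 1718]); }


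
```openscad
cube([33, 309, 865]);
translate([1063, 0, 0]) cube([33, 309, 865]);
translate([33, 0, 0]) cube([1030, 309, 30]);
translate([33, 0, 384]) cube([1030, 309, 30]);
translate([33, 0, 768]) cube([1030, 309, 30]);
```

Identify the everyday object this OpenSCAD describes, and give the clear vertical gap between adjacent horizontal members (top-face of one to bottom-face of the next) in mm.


A bookshelf. The clear shelf gap is 354 mm.

Two tall side panels with 3 horizontal boards between them — a bookshelf. The first two shelf undersides are at z = 0 and z = 384; with shelf thickness 30, the clear gap is 384 − 0 − 30 = 354 mm.


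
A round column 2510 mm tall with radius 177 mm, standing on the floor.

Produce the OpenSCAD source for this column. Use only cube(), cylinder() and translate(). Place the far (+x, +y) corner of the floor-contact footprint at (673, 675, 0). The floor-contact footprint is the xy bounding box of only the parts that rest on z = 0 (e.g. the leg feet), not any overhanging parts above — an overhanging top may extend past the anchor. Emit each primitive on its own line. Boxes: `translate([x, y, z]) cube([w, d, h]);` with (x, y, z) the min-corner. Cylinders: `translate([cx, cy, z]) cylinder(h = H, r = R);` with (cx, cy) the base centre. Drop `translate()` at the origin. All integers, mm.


translate([496, 498, 0]) cylinder(h = 2510, r = 177);


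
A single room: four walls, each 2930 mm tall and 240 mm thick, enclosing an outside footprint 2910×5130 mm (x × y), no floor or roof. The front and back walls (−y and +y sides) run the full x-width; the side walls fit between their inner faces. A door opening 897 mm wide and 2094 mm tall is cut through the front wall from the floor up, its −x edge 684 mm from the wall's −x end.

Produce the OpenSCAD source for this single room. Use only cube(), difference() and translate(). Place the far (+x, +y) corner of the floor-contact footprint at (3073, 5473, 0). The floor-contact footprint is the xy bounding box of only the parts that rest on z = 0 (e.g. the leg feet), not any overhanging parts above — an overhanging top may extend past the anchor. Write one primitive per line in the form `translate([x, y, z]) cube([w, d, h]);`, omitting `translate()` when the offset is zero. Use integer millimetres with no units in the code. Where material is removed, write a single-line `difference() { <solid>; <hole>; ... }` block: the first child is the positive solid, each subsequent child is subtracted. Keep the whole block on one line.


difference() { translate([163, 343, 0]) cube([2910, 240, 2930]); translate([847, 343, 0]) cube([897, 240, 2094]); }
translate([163, 5233, 0]) cube([2910, 240, 2930]);
translate([163, 583, 0]) cube([240, 4650, 2930]);
translate([2833, 583, 0]) cube([240, 4650, 2930]);


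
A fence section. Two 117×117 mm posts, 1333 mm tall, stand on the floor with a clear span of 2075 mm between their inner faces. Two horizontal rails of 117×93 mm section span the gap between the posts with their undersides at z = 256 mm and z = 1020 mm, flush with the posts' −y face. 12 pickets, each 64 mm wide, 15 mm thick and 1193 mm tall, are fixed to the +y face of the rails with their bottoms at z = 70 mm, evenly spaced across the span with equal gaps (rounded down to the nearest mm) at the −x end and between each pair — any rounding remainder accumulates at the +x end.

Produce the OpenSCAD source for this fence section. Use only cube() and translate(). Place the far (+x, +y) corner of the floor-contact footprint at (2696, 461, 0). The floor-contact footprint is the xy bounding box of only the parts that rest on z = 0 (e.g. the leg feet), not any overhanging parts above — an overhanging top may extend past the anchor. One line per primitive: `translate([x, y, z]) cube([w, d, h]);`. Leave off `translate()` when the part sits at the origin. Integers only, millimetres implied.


translate([387, 344, 0]) cube([117, 117, 1333]);
translate([2579, 344, 0]) cube([117, 117, 1333]);
translate([504, 344, 256]) cube([2075, 117, 93]);
translate([504, 344, 1020]) cube([2075, 117, 93]);
translate([604, 461, 70]) cube([64, 15, 1193]);
translate([768, 461, 70]) cube([64, 15, 1193]);
translate([932, 461, 70]) cube([64, 15, 1193]);
translate([1096, 461, 70]) cube([64, 15, 1193]);
translate([1260, 461, 70]) cube([64, 15, 1193]);
translate([1424, 461, 70]) cube([64, 15, 1193]);
translate([1588, 461, 70]) cube([64, 15, 1193]);
translate([1752, 461, 70]) cube([64, 15, 1193]);
translate([1916, 461, 70]) cube([64, 15, 1193]);
translate([2080, 461, 70]) cube([64, 15, 1193]);
translate([2244, 461, 70]) cube([64, 15, 1193]);
translate([2408, 461, 70]) cube([64, 15, 1193]);


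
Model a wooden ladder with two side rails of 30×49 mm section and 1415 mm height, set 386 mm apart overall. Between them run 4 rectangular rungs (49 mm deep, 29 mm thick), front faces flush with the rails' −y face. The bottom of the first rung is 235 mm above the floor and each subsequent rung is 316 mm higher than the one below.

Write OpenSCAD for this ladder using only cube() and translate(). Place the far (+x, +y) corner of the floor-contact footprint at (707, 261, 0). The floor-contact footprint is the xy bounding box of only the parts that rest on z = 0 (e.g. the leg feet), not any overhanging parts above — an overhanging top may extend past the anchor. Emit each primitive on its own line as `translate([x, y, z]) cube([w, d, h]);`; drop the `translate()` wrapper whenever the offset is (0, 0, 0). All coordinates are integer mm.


translate([321, 212, 0]) cube([30, 49, 1415]);
translate([677, 212, 0]) cube([30, 49, 1415]);
translate([351, 212, 235]) cube([326, 49, 29]);
translate([351, 212, 551]) cube([326, 49, 29]);
translate([351, 212, 867]) cube([326, 49, 29]);
translate([351, 212, 1183]) cube([326, 49, 29]);


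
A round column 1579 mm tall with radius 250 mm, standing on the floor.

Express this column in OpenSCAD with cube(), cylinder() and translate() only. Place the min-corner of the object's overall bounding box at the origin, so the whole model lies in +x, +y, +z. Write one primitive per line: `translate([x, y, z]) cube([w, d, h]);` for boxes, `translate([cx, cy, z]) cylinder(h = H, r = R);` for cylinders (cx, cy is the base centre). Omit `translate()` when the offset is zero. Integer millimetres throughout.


translate([250, 250, 0]) cylinder(h = 1579, r = 250);


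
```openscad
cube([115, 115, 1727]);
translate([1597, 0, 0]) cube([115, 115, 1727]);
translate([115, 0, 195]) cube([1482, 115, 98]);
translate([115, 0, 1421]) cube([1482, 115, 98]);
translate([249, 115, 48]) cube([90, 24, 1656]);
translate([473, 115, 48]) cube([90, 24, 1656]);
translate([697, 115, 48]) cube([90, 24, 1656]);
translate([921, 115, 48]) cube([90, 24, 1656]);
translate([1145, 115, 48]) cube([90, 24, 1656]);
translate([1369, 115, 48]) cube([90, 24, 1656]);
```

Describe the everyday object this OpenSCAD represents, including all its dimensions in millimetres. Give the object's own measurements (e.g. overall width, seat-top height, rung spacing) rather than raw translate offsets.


A fence section. Two 115×115 mm posts, 1727 mm tall, stand on the floor with a clear span of 1482 mm between their inner faces. Two horizontal rails of 115×98 mm section span the gap between the posts with their undersides at z = 195 mm and z = 1421 mm, flush with the posts' −y face. 6 pickets, each 90 mm wide, 24 mm thick and 1656 mm tall, are fixed to the +y face of the rails with their bottoms at z = 48 mm, spaced across the span with a 134 mm gap after the −x post and between neighbouring pickets, with 138 mm left before the +x post.


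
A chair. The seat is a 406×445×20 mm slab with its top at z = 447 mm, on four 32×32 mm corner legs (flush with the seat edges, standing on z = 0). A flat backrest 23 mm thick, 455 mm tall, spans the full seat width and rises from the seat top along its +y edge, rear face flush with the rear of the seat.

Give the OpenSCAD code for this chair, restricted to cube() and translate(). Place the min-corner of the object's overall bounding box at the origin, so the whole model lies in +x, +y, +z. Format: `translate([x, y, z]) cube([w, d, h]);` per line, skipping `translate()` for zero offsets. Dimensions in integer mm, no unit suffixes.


translate([0, 0, 427]) cube([406, 445, 20]);
cube([32, 32, 427]);
translate([374, 0, 0]) cube([32, 32, 427]);
translate([0, 413, 0]) cube([32, 32, 427]);
translate([374, 413, 0]) cube([32, 32, 427]);
translate([0, 422, 447]) cube([406, 23, 455]);


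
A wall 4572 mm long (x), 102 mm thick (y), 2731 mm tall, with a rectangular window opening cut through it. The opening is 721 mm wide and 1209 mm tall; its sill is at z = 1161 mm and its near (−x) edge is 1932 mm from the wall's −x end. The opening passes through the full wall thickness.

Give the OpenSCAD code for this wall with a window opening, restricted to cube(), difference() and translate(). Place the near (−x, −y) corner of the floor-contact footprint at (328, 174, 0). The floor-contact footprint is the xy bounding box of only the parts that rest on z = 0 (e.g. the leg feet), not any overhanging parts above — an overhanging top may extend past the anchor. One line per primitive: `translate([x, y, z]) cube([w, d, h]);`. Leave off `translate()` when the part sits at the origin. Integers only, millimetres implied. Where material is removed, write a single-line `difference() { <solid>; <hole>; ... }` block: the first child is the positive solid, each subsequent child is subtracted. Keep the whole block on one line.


difference() { translate([328, 174, 0]) cube([4572, 102, 2731]); translate([2260, 174, 1161]) cube([721, 102, 1209]); }


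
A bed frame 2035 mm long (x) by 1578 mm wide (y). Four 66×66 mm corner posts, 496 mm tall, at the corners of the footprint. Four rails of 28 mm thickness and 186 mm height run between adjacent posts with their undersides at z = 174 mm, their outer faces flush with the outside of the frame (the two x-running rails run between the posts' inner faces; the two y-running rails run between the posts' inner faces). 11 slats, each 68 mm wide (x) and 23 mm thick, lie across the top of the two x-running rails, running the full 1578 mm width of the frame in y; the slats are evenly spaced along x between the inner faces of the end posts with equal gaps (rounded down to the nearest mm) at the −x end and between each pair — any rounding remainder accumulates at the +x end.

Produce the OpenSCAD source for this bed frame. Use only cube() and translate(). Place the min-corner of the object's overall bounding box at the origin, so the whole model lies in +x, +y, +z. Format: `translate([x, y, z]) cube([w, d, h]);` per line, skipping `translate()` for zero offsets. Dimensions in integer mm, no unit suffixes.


cube([66, 66, 496]);
translate([0, 1512, 0]) cube([66, 66, 496]);
translate([1969, 0, 0]) cube([66, 66, 496]);
translate([1969, 1512, 0]) cube([66, 66, 496]);
translate([66, 0, 174]) cube([1903, 28, 186]);
translate([66, 1550, 174]) cube([1903, 28, 186]);
translate([0, 66, 174]) cube([28, 1446, 186]);
translate([2007, 66, 174]) cube([28, 1446, 186]);
translate([162, 0, 360]) cube([68, 1578, 23]);
translate([326, 0, 360]) cube([68, 1578, 23]);
translate([490, 0, 360]) cube([68, 1578, 23]);
translate([654, 0, 360]) cube([68, 1578, 23]);
translate([818, 0, 360]) cube([68, 1578, 23]);
translate([982, 0, 360]) cube([68, 1578, 23]);
translate([1146, 0, 360]) cube([68, 1578, 23]);
translate([1310, 0, 360]) cube([68, 1578, 23]);
translate([1474, 0, 360]) cube([68, 1578, 23]);
translate([1638, 0, 360]) cube([68, 1578, 23]);
translate([1802, 0, 360]) cube([68, 1578, 23]);


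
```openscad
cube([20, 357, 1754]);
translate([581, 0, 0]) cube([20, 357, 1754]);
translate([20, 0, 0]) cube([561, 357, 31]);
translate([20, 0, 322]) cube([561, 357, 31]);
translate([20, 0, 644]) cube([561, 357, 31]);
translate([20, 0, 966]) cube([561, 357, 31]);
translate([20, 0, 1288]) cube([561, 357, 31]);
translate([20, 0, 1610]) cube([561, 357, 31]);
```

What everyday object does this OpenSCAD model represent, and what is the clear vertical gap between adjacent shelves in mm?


A bookshelf. The clear shelf gap is 291 mm.

Two tall side panels with 6 horizontal boards between them — a bookshelf. The first two shelf undersides are at z = 0 and z = 322; with shelf thickness 31, the clear gap is 322 − 0 − 31 = 291 mm.


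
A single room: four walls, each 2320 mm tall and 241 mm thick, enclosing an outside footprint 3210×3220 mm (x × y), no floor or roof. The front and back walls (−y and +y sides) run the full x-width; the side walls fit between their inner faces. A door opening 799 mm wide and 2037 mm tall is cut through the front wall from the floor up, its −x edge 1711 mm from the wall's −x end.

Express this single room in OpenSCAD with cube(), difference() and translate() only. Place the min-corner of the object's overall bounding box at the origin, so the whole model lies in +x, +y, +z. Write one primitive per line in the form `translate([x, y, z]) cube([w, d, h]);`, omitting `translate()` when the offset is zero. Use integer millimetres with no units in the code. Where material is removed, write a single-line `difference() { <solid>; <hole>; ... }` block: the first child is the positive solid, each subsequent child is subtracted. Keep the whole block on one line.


difference() { cube([3210, 241, 2320]); translate([1711, 0, 0]) cube([799, 241, 2037]); }
translate([0, 2979, 0]) cube([3210, 241, 2320]);
translate([0, 241, 0]) cube([241, 2738, 2320]);
translate([2969, 241, 0]) cube([241, 2738, 2320]);


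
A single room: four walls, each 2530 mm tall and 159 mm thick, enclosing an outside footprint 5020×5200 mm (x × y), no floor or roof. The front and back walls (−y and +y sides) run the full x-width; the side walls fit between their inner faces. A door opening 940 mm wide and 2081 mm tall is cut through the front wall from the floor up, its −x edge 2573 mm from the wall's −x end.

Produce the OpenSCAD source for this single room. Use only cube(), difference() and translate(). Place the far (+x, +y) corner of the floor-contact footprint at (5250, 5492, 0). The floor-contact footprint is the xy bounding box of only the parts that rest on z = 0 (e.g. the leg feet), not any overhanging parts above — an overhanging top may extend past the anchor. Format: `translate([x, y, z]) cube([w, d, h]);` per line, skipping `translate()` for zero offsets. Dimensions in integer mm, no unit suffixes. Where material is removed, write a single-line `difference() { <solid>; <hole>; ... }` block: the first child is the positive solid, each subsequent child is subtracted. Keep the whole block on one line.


difference() { translate([230, 292, 0]) cube([5020, 159, 2530]); translate([2803, 292, 0]) cube([940, 159, 2081]); }
translate([230, 5333, 0]) cube([5020, 159, 2530]);
translate([230, 451, 0]) cube([159, 4882, 2530]);
translate([5091, 451, 0]) cube([159, 4882, 2530]);


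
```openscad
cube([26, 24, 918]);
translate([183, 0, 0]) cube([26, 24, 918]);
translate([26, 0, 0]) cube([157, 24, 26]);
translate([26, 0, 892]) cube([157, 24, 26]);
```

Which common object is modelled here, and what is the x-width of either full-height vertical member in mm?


A picture frame. The border width is 26 mm.

Four thin pieces enclosing a rectangular opening — a picture frame. The two full-height stiles are 918 mm tall; the top rail sits at z = 892 and is 26 mm tall, so the border above the opening is 918 − 892 = 26 mm, matching the stile x-width.


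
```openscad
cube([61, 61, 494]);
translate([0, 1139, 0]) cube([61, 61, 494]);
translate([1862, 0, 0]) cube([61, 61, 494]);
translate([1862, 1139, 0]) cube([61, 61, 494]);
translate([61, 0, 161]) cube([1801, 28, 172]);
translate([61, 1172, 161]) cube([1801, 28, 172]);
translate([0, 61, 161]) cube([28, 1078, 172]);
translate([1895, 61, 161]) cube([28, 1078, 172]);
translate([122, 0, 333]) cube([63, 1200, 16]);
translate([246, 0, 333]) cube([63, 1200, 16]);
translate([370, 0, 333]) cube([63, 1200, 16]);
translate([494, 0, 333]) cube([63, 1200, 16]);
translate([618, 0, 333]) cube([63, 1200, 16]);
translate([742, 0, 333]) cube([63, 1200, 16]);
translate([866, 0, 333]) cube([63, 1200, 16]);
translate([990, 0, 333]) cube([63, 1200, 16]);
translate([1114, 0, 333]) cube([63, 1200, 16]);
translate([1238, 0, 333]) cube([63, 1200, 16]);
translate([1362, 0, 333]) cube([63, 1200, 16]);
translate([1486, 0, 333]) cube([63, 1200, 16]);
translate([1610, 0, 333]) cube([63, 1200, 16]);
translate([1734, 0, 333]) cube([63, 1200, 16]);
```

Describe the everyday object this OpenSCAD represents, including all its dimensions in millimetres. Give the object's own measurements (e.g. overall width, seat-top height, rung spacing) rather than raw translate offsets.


A bed frame 1923 mm long (x) by 1200 mm wide (y). Four 61×61 mm corner posts, 494 mm tall, at the corners of the footprint. Four rails of 28 mm thickness and 172 mm height run between adjacent posts with their undersides at z = 161 mm, their outer faces flush with the outside of the frame (the two x-running rails run between the posts' inner faces; the two y-running rails run between the posts' inner faces). 14 slats, each 63 mm wide (x) and 16 mm thick, lie across the top of the two x-running rails, running the full 1200 mm width of the frame in y; along x they sit between the end posts with a 61 mm gap after the −x posts and between neighbouring slats, leaving 65 mm before the +x posts.


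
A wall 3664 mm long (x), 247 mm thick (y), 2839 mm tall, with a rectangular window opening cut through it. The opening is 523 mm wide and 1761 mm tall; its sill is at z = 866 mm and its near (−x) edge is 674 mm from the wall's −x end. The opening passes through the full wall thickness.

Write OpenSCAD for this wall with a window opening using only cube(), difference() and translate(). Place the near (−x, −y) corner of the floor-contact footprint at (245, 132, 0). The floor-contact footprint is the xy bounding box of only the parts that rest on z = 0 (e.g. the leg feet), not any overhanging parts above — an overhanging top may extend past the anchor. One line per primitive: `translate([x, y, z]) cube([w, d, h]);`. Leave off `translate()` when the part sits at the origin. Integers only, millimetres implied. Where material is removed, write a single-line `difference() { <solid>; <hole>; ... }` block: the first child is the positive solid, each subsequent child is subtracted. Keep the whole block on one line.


difference() { translate([245, 132, 0]) cube([3664, 247, 2839]); translate([919, 132, 866]) cube([523, 247, 1761]); }


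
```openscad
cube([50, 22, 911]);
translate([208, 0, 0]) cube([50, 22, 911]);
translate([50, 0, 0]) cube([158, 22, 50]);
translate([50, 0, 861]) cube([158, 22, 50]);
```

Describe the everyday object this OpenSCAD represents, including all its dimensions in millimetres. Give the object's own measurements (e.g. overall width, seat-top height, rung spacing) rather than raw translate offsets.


A rectangular picture frame lying in the x–z plane (depth along y). The opening is 158 mm wide (x) by 811 mm tall (z), surrounded by a border 50 mm wide on all four sides. The frame is 22 mm deep and is made of two full-height vertical stiles with two horizontal rails fitted between them.


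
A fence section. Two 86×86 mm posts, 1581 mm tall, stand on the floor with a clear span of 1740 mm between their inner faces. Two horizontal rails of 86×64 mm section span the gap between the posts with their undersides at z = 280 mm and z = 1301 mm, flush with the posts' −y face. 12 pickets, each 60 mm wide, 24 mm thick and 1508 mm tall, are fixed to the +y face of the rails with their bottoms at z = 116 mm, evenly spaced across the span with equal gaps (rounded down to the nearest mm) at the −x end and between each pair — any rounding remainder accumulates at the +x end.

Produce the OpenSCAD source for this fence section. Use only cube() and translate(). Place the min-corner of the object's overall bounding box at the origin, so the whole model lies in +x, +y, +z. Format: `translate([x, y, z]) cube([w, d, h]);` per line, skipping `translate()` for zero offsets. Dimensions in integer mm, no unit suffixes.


cube([86, 86, 1581]);
translate([1826, 0, 0]) cube([86, 86, 1581]);
translate([86, 0, 280]) cube([1740, 86, 64]);
translate([86, 0, 1301]) cube([1740, 86, 64]);
translate([164, 86, 116]) cube([60, 24, 1508]);
translate([302, 86, 116]) cube([60, 24, 1508]);
translate([440, 86, 116]) cube([60, 24, 1508]);
translate([578, 86, 116]) cube([60, 24, 1508]);
translate([716, 86, 116]) cube([60, 24, 1508]);
translate([854, 86, 116]) cube([60, 24, 1508]);
translate([992, 86, 116]) cube([60, 24, 1508]);
translate([1130, 86, 116]) cube([60, 24, 1508]);
translate([1268, 86, 116]) cube([60, 24, 1508]);
translate([1406, 86, 116]) cube([60, 24, 1508]);
translate([1544, 86, 116]) cube([60, 24, 1508]);
translate([1682, 86, 116]) cube([60, 24, 1508]);


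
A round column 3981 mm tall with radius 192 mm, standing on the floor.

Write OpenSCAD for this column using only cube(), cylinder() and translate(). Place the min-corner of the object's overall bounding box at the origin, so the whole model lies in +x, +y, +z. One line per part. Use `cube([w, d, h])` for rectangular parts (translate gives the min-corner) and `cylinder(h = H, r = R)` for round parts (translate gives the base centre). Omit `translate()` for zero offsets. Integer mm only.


translate([192, 192, 0]) cylinder(h = 3981, r = 192);


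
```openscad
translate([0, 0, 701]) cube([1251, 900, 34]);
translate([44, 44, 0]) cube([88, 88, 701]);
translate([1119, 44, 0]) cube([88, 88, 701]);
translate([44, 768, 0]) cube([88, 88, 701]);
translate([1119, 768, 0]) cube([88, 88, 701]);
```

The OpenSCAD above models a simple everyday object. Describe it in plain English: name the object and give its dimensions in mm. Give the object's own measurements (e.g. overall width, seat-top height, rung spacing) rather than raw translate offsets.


A rectangular dining table. The top is 1251×900×34 mm with its upper surface at z = 735 mm. It stands on four 88×88 mm square legs, each inset 44 mm from the nearest pair of top edges, running from the floor to the underside of the top.


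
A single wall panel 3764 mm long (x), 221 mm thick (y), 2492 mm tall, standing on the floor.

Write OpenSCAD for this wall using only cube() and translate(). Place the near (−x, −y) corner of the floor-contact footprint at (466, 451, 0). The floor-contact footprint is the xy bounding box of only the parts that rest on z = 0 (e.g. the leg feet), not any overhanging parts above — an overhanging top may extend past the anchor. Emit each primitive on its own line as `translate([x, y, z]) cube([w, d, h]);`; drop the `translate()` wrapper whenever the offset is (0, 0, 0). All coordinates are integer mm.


translate([466, 451, 0]) cube([3764, 221, 2492]);


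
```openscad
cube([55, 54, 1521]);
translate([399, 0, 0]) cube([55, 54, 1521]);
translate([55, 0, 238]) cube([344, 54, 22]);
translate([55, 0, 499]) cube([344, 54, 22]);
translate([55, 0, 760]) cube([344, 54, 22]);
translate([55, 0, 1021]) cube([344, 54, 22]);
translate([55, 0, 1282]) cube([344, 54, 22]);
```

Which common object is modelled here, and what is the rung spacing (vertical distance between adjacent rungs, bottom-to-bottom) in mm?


A ladder. The rung spacing is 261 mm.

Two tall 55×54 posts with 5 short bars between them — a ladder. Adjacent rungs sit at z = 238 and z = 499, so the spacing is 499 − 238 = 261 mm.


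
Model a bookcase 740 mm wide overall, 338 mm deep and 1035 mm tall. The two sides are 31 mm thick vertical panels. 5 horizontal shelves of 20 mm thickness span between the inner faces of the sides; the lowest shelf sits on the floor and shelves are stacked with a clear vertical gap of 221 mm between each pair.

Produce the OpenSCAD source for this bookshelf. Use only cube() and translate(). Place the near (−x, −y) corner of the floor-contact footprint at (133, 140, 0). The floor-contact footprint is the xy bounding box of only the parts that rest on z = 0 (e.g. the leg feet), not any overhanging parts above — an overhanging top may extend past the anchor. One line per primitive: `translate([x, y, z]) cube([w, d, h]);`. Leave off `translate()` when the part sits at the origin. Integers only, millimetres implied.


translate([133, 140, 0]) cube([31, 338, 1035]);
translate([842, 140, 0]) cube([31, 338, 1035]);
translate([164, 140, 0]) cube([678, 338, 20]);
translate([164, 140, 241]) cube([678, 338, 20]);
translate([164, 140, 482]) cube([678, 338, 20]);
translate([164, 140, 723]) cube([678, 338, 20]);
translate([164, 140, 964]) cube([678, 338, 20]);


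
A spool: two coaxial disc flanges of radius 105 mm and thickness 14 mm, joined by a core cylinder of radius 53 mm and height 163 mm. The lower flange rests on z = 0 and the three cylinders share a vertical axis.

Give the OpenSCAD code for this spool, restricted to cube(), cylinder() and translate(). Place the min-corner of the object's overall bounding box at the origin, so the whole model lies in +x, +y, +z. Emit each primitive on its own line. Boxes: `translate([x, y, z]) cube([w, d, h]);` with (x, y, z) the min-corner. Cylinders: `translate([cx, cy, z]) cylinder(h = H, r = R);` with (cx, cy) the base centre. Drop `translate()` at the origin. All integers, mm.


translate([105, 105, 0]) cylinder(h = 14, r = 105);
translate([105, 105, 14]) cylinder(h = 163, r = 53);
translate([105, 105, 177]) cylinder(h = 14, r = 105);


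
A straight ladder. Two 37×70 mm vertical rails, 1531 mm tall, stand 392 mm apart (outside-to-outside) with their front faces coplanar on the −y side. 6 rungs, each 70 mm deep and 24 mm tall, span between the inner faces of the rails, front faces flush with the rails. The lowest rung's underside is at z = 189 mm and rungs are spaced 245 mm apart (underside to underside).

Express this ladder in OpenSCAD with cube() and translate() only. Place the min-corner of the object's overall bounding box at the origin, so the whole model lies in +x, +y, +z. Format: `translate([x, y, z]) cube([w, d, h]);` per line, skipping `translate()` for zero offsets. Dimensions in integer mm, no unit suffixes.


cube([37, 70, 1531]);
translate([355, 0, 0]) cube([37, 70, 1531]);
translate([37, 0, 189]) cube([318, 70, 24]);
translate([37, 0, 434]) cube([318, 70, 24]);
translate([37, 0, 679]) cube([318, 70, 24]);
translate([37, 0, 924]) cube([318, 70, 24]);
translate([37, 0, 1169]) cube([318, 70, 24]);
translate([37, 0, 1414]) cube([318, 70, 24]);


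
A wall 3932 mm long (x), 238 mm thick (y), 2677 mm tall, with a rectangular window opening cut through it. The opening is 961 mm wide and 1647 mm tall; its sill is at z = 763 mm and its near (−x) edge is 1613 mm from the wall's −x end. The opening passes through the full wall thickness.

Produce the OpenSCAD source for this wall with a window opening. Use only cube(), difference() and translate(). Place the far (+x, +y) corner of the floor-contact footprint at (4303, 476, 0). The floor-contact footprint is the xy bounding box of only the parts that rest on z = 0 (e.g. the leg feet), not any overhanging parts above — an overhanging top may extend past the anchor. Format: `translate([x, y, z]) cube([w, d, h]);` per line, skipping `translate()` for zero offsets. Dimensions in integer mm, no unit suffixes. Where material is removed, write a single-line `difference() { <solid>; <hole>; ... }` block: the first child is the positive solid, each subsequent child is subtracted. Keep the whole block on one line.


difference() { translate([371, 238, 0]) cube([3932, 238, 2677]); translate([1984, 238, 763]) cube([961, 238, 1647]); }


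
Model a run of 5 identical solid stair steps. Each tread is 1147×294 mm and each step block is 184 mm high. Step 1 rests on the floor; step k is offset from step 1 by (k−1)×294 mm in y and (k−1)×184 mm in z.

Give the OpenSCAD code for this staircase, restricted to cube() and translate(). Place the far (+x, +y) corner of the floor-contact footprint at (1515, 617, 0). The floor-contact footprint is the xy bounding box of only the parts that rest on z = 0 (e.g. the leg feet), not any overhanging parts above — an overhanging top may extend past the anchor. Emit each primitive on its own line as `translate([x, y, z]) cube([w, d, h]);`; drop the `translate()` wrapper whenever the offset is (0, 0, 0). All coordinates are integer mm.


translate([368, 323, 0]) cube([1147, 294, 184]);
translate([368, 617, 184]) cube([1147, 294, 184]);
translate([368, 911, 368]) cube([1147, 294, 184]);
translate([368, 1205, 552]) cube([1147, 294, 184]);
translate([368, 1499, 736]) cube([1147, 294, 184]);


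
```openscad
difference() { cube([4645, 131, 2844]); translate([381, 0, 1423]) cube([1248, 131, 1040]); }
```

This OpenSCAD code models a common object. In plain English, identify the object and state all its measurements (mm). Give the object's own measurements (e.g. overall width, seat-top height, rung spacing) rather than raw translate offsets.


A wall 4645 mm long (x), 131 mm thick (y), 2844 mm tall, with a rectangular window opening cut through it. The opening is 1248 mm wide and 1040 mm tall; its sill is at z = 1423 mm and its near (−x) edge is 381 mm from the wall's −x end. The opening passes through the full wall thickness.


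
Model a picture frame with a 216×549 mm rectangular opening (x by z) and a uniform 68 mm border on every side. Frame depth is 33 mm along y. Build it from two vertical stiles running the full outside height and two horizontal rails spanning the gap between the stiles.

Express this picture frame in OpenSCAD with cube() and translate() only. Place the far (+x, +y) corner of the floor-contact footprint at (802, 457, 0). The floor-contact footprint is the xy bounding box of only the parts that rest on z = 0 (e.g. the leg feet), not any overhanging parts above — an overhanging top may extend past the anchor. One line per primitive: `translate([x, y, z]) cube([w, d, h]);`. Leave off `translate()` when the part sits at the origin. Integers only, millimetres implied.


translate([450, 424, 0]) cube([68, 33, 685]);
translate([734, 424, 0]) cube([68, 33, 685]);
translate([518, 424, 0]) cube([216, 33, 68]);
translate([518, 424, 617]) cube([216, 33, 68]);


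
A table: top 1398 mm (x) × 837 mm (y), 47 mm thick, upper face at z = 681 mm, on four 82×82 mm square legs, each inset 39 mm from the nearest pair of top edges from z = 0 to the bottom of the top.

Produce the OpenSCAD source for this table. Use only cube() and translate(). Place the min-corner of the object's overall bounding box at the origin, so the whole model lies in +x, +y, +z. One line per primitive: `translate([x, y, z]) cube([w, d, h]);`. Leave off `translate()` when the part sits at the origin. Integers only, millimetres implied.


translate([0, 0, 634]) cube([1398, 837, 47]);
translate([39, 39, 0]) cube([82, 82, 634]);
translate([1277, 39, 0]) cube([82, 82, 634]);
translate([39, 716, 0]) cube([82, 82, 634]);
translate([1277, 716, 0]) cube([82, 82, 634]);
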